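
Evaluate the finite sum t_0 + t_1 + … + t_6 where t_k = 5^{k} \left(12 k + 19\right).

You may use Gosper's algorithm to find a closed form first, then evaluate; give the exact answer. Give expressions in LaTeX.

t_(k+1)/t_k = 5*(12*k + 31)/(12*k + 19).
Normal form (A,B,C) = (5, 1, k + 19/12).
f must satisfy (5)·f(k+1) − (1)·f(k) = k + 19/12.
From deg A=0, deg B=0, deg C=1: d=1.
Coefficient equations give f(k) = (3*k + 1)/12.
So s_k = (B(k−1)f/C)·t_k = ((3*k + 1)/(12*k + 19))·t_k = 5**k*(3*k + 1).
Δs = 5**k*(12*k + 19), as required.
Σ_(k=0)^(6) t_k = s_(7) − s_(0) = 1718750 − (1) = 1718749.

Σ = 1718749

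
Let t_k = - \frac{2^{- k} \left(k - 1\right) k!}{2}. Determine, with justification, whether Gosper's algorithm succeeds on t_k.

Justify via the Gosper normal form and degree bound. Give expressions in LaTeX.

Yes. s_k = - 2^{- k} k!.

Compute t_(k+1)/t_k: get k*(k + 1)/(2*(k - 1)).
So A=k/2 + 1/2 and B=1, with C=k - 1.
Key eq: (k/2 + 1/2)·f(k+1) = (1)·f(k) + (k - 1).
d = 0 from the (1,0,1) case.
Solving with deg f ≤ 0: f(k) = 2.
So s_k = (B(k−1)f/C)·t_k = (2/(k - 1))·t_k = -factorial(k)/2**k.
Δs = -(k - 1)*factorial(k)/(2*2**k), as required.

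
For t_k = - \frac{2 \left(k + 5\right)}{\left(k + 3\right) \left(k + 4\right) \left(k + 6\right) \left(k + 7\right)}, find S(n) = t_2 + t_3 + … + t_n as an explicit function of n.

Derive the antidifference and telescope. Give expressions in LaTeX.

r(k) = (k + 3)*(k + 6)**2/((k + 5)**2*(k + 8)) after simplifying.
Normal form (A,B,C) = (k + 3, k + 8, k**2 + 10*k + 25).
Need (k + 3)·f(k+1) − (k + 7)·f(k) = k**2 + 10*k + 25.
Degrees (1,1,2) ⇒ d ≤ 4.
Solve for f: f(k) = k*(k + 4)*(k + 5)*(k + 9)/36 (degree 4 ≤ 4).
So s_k = (B(k−1)f/C)·t_k = (k*(k + 4)*(k + 7)*(k + 9)/(36*(k + 5)))·t_k = k*(-k - 9)/(18*(k**2 + 9*k + 18)).
s_(k+1) − s_k = 2*(-k - 5)/(k**4 + 20*k**3 + 145*k**2 + 450*k + 504) = t_k.
Evaluate: s_(n+1) = (-n**2 - 11*n - 10)/(18*(n**2 + 11*n + 28)); subtract s_(2) = -11/360 ⇒ S(n) = (-n**2 - 11*n + 12)/(40*(n**2 + 11*n + 28)).

S(n) = \frac{- n^{2} - 11 n + 12}{40 \left(n^{2} + 11 n + 28\right)}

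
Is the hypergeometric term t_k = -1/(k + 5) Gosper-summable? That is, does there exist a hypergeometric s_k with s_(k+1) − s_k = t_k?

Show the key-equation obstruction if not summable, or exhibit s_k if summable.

No. Not Gosper-summable.

Compute t_(k+1)/t_k: get (k + 5)/(k + 6).
Normal form (A,B,C) = (k + 5, k + 6, 1).
Key eq: (k + 5)·f(k+1) = (k + 5)·f(k) + (1).
d = 0 from the (1,1,0) case.
Generic f = c0 gives residual -1; -1 = 0 cannot hold, so t_k is not Gosper-summable.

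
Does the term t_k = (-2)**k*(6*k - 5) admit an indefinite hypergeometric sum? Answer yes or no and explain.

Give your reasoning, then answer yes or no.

Yes. s_k = (-2)**k*(3 - 2*k).

r(k) = 2*(-6*k - 1)/(6*k - 5) after simplifying.
Take A(k)=-2, B(k)=1, C(k)=k - 5/6.
Set up (-2)·f(k+1) − (1)·f(k) − (k - 5/6) = 0.
From deg A=0, deg B=0, deg C=1: d=1.
A polynomial solution: f(k) = -(2*k - 3)/6.
So s_k = (B(k−1)f/C)·t_k = (-(2*k - 3)/(6*k - 5))·t_k = (-2)**k*(3 - 2*k).
Δs = (-2)**k*(6*k - 5), as required.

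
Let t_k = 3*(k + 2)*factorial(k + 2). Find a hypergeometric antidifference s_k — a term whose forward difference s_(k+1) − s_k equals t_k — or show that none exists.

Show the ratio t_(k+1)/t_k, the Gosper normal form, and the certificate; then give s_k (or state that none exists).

s_k = 3*factorial(k + 2)

The ratio is (k + 3)**2/(k + 2).
Take A(k)=k + 3, B(k)=1, C(k)=k + 2.
Key eq: (k + 3)·f(k+1) = (1)·f(k) + (k + 2).
d = 0 from the (1,0,1) case.
Coefficient equations give f(k) = 1.
Then R = B(k−1)f/C = 1/(k + 2), so s_k = R(k)·t_k = 3*factorial(k + 2).
Δs = 3*(k + 2)*factorial(k + 2), as required.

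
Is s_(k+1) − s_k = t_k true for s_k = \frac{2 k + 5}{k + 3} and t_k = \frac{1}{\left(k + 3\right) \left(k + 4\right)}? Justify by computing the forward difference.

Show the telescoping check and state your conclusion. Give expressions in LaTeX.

Valid — Δs_k = t_k.

s_(k+1) = (2*k + 7)/(k + 4)
s_(k+1) − s_k = 1/(k**2 + 7*k + 12)
(s_(k+1) − s_k) − t_k = 0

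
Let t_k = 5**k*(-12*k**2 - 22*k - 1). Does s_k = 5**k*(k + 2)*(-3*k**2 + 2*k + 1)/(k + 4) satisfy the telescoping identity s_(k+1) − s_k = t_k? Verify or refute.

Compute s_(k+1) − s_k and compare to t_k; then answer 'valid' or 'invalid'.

Invalid: residual 5**k*(24*k**3 + 134*k**2 + 182*k + 10)/(k**2 + 9*k + 20) ≠ 0.

s_(k+1) = 5**(k + 1)*k*(-3*k**2 - 13*k - 12)/(k + 5)
s_(k+1) − s_k = 5**k*(-12*k**4 - 106*k**3 - 305*k**2 - 267*k - 10)/(k**2 + 9*k + 20)
(s_(k+1) − s_k) − t_k = 5**k*(24*k**3 + 134*k**2 + 182*k + 10)/(k**2 + 9*k + 20)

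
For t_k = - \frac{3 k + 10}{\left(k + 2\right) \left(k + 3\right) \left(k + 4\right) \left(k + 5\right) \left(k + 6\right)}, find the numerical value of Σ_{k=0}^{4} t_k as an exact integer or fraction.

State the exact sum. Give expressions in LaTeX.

Σ = -59/2520

Ratio r(k) = (k + 2)*(3*k + 13)/((k + 7)*(3*k + 10)).
Gosper form: A/B · C(k+1)/C(k) with A=k + 2, B=k + 7, C=k + 10/3.
Solve (k + 2)·f(k+1) − (k + 6)·f(k) = k + 10/3.
Bound: deg f ≤ 4.
A polynomial solution: f(k) = k*(k + 3)*(k**2 + 11*k + 38)/120.
Certificate R = B(k−1)f/C = k*(k + 3)*(k + 6)*(k**2 + 11*k + 38)/(40*(3*k + 10)) gives s_k = k*(-k**2 - 11*k - 38)/(40*(k**3 + 11*k**2 + 38*k + 40)).
Check: Δs_k = (-3*k - 10)/(k**5 + 20*k**4 + 155*k**3 + 580*k**2 + 1044*k + 720). ✓
Σ_(k=0)^(4) t_k = s_(5) − s_(0) = -59/2520 − (0) = -59/2520.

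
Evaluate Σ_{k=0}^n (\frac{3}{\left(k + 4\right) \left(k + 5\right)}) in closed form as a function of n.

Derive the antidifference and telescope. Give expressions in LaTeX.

Compute t_(k+1)/t_k: get (k + 4)/(k + 6).
So A=k + 4 and B=k + 6, with C=1.
f must satisfy (k + 4)·f(k+1) − (k + 5)·f(k) = 1.
Bound: deg f ≤ 1.
Solve for f: f(k) = k/4 (degree 1 ≤ 1).
So s_k = (B(k−1)f/C)·t_k = (k*(k + 5)/4)·t_k = 3*k/(4*(k + 4)).
Δs = 3/(k**2 + 9*k + 20), as required.
s_(n+1) = 3*(n + 1)/(4*(n + 5)) and s_(0) = 0, so S(n) = 3*(n + 1)/(4*(n + 5)).

S(n) = \frac{3 \left(n + 1\right)}{4 \left(n + 5\right)}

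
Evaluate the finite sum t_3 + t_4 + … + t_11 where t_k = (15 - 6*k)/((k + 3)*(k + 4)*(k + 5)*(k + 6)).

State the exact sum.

The ratio is (k + 3)*(2*k - 3)/((k + 7)*(2*k - 5)).
Normal form (A,B,C) = (k + 3, k + 7, k - 5/2).
Set up (k + 3)·f(k+1) − (k + 6)·f(k) − (k - 5/2) = 0.
deg f ≤ 3 (via 1,1,1).
Solving with deg f ≤ 3: f(k) = -k*(k**2 + 12*k + 137)/180.
Certificate R = B(k−1)f/C = -k*(k + 6)*(k**2 + 12*k + 137)/(90*(2*k - 5)) gives s_k = k*(k**2 + 12*k + 137)/(30*(k + 3)*(k + 4)*(k + 5)).
Check: Δs_k = 3*(5 - 2*k)/(k**4 + 18*k**3 + 119*k**2 + 342*k + 360). ✓
Telescoping: Σ = s_(12) − s_(3) = 1/24 − (13/240) = -1/80.

Σ = -1/80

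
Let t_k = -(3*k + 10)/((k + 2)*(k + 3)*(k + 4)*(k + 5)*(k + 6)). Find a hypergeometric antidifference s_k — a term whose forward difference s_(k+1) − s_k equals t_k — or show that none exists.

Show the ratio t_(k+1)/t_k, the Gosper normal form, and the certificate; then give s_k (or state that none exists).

s_k = k*(-k**2 - 11*k - 38)/(40*(k**3 + 11*k**2 + 38*k + 40))

Compute t_(k+1)/t_k: get (k + 2)*(3*k + 13)/((k + 7)*(3*k + 10)).
Normal form (A,B,C) = (k + 2, k + 7, k + 10/3).
Key eq: (k + 2)·f(k+1) = (k + 6)·f(k) + (k + 10/3).
deg f ≤ 4 (via 1,1,1).
Match coefficients ⇒ f(k) = k*(k + 3)*(k**2 + 11*k + 38)/120.
Then R = B(k−1)f/C = k*(k + 3)*(k + 6)*(k**2 + 11*k + 38)/(40*(3*k + 10)), so s_k = R(k)·t_k = k*(-k**2 - 11*k - 38)/(40*(k**3 + 11*k**2 + 38*k + 40)).
Check: Δs_k = (-3*k - 10)/(k**5 + 20*k**4 + 155*k**3 + 580*k**2 + 1044*k + 720). ✓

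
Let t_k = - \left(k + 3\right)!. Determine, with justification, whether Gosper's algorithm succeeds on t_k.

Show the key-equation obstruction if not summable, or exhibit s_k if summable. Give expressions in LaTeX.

No; the degree bound rules out any f.

Compute t_(k+1)/t_k: get k + 4.
Factor: A=k + 4; B=1; C=1.
f must satisfy (k + 4)·f(k+1) − (1)·f(k) = 1.
Bound: deg f ≤ -1.
Negative degree bound (-1): no f exists, t_k not Gosper-summable.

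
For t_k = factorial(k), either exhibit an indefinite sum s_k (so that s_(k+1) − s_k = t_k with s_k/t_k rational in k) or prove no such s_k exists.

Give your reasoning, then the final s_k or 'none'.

none (Gosper's algorithm certifies no s_k)

Ratio r(k) = k + 1.
A = k + 1, B = 1, C = 1.
Set up (k + 1)·f(k+1) − (1)·f(k) − (1) = 0.
Bound: deg f ≤ -1.
deg f ≤ -1 is impossible — no certificate.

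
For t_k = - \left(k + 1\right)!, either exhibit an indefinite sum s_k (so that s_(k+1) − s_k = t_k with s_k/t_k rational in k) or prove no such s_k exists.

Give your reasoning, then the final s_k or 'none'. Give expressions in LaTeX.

none (Gosper's algorithm certifies no s_k)

r(k) = k + 2 after simplifying.
Normal form (A,B,C) = (k + 2, 1, 1).
f must satisfy (k + 2)·f(k+1) − (1)·f(k) = 1.
deg f ≤ -1 (via 1,0,0).
Negative degree bound (-1): no f exists, t_k not Gosper-summable.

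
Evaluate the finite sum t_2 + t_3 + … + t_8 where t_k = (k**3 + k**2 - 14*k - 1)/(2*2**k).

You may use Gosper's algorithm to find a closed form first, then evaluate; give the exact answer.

Σ = 1405/512

t_(k+1)/t_k = (k**3 + 4*k**2 - 9*k - 13)/(2*(k**3 + k**2 - 14*k - 1)).
Take A(k)=1/2, B(k)=1, C(k)=k**3 + k**2 - 14*k - 1.
Solve (1/2)·f(k+1) − (1)·f(k) = k**3 + k**2 - 14*k - 1.
Bound: deg f ≤ 3.
A polynomial solution: f(k) = -2*(k**3 + 4*k**2 - 3*k + 1).
Then R = B(k−1)f/C = -2*(k**3 + 4*k**2 - 3*k + 1)/(k**3 + k**2 - 14*k - 1), so s_k = R(k)·t_k = (-k**3 - 4*k**2 + 3*k - 1)/2**k.
Verify: (k**3 + k**2 - 14*k - 1)/(2*2**k) matches t_k.
Σ_(k=2)^(8) t_k = s_(9) − s_(2) = -1027/512 − (-19/4) = 1405/512.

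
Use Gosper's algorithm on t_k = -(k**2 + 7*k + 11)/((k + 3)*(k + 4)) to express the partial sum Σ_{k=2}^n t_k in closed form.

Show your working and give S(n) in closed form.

r(k) = (k + 3)*(7*k + (k + 1)**2 + 18)/((k + 5)*(k**2 + 7*k + 11)) after simplifying.
Normal form (A,B,C) = (k + 3, k + 5, k**2 + 7*k + 11).
Need (k + 3)·f(k+1) − (k + 4)·f(k) = k**2 + 7*k + 11.
From deg A=1, deg B=1, deg C=2: d=2.
Coefficient equations give f(k) = k*(3*k + 8)/3.
Get s_k = R·t_k = k*(-3*k - 8)/(3*(k + 3)) with R(k) = B(k−1)f(k)/C(k) = k*(k + 4)*(3*k + 8)/(3*(k**2 + 7*k + 11)).
s_(k+1) − s_k = (-k**2 - 7*k - 11)/(k**2 + 7*k + 12) = t_k.
s_(n+1) = (-3*n**2 - 14*n - 11)/(3*(n + 4)) and s_(2) = -28/15, so S(n) = (-5*n**2 - 14*n + 19)/(5*(n + 4)).

S(n) = (-5*n**2 - 14*n + 19)/(5*(n + 4))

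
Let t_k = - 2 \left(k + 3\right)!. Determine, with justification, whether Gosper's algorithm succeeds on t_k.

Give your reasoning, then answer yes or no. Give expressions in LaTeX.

Ratio r(k) = k + 4.
Take A(k)=k + 4, B(k)=1, C(k)=1.
Solve (k + 4)·f(k+1) − (1)·f(k) = 1.
d = -1 from the (1,0,0) case.
Negative degree bound (-1): no f exists, t_k not Gosper-summable.

No; the degree bound rules out any f.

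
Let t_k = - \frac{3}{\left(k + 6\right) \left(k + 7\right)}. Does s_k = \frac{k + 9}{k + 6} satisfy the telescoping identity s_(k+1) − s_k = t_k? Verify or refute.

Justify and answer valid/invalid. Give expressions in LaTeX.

s_(k+1) = (k + 10)/(k + 7)
s_(k+1) − s_k = -3/(k**2 + 13*k + 42)
(s_(k+1) − s_k) − t_k = 0

Valid — Δs_k = t_k.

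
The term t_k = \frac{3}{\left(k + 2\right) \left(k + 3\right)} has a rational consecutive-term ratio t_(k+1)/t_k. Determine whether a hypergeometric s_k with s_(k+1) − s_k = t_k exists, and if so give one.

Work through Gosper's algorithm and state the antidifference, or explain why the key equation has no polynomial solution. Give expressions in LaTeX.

s_k = \frac{3 k}{2 \left(k + 2\right)}

r(k) = (k + 2)/(k + 4) after simplifying.
Take A(k)=k + 2, B(k)=k + 4, C(k)=1.
Set up (k + 2)·f(k+1) − (k + 3)·f(k) − (1) = 0.
d = 1 from the (1,1,0) case.
Solve for f: f(k) = k/2 (degree 1 ≤ 1).
Get s_k = R·t_k = 3*k/(2*(k + 2)) with R(k) = B(k−1)f(k)/C(k) = k*(k + 3)/2.
Verify: 3/(k**2 + 5*k + 6) matches t_k.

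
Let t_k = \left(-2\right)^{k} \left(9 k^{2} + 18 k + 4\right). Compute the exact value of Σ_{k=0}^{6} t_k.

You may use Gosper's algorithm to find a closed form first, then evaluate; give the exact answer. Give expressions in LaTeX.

Compute t_(k+1)/t_k: get 2*(-9*k**2 - 36*k - 31)/(9*k**2 + 18*k + 4).
Take A(k)=-2, B(k)=1, C(k)=k**2 + 2*k + 4/9.
Solve (-2)·f(k+1) − (1)·f(k) = k**2 + 2*k + 4/9.
From deg A=0, deg B=0, deg C=2: d=2.
A polynomial solution: f(k) = -(3*k**2 + 2*k - 2)/9.
So s_k = (B(k−1)f/C)·t_k = (-(3*k**2 + 2*k - 2)/(9*k**2 + 18*k + 4))·t_k = (-2)**k*(-3*k**2 - 2*k + 2).
Δs = (-2)**k*(9*k**2 + 18*k + 4), as required.
Σ_(k=0)^(6) t_k = s_(7) − s_(0) = 20352 − (2) = 20350.

Σ = 20350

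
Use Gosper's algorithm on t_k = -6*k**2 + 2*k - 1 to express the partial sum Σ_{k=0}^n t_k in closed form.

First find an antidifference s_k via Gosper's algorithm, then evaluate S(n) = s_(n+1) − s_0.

S(n) = -2*n**3 - 2*n**2 - n - 1

r(k) = (6*k**2 + 10*k + 5)/(6*k**2 - 2*k + 1) after simplifying.
Take A(k)=1, B(k)=1, C(k)=k**2 - k/3 + 1/6.
Set up (1)·f(k+1) − (1)·f(k) − (k**2 - k/3 + 1/6) = 0.
deg f ≤ 3 (via 0,0,2).
A polynomial solution: f(k) = k*(2*k**2 - 4*k + 3)/6.
So s_k = (B(k−1)f/C)·t_k = (k*(2*k**2 - 4*k + 3)/(6*k**2 - 2*k + 1))·t_k = k*(-2*k**2 + 4*k - 3).
Verify: -6*k**2 + 2*k - 1 matches t_k.
Σ_(k=0)^n t_k = s_(n+1) − s_(0) = (-2*n**3 - 2*n**2 - n - 1) − (0), i.e. -2*n**3 - 2*n**2 - n - 1.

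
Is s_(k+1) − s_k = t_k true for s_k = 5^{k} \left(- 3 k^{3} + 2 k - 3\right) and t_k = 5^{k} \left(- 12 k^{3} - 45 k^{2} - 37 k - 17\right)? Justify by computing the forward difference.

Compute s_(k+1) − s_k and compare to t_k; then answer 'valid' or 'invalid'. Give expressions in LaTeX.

Valid: the claim telescopes to t_k.

s_(k+1) = 5**(k + 1)*(2*k - 3*(k + 1)**3 - 1)
s_(k+1) − s_k = 5**k*(3*k**3 + 8*k - 15*(k + 1)**3 - 2)
(s_(k+1) − s_k) − t_k = 0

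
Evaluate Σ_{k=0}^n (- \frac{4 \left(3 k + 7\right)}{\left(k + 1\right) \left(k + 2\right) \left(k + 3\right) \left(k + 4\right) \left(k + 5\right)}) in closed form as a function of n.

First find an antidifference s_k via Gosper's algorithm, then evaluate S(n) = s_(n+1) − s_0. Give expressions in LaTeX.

S(n) = \frac{- n^{3} - 11 n^{2} - 38 n - 28}{3 \left(n^{3} + 11 n^{2} + 38 n + 40\right)}

Ratio r(k) = (k + 1)*(3*k + 10)/((k + 6)*(3*k + 7)).
So A=k + 1 and B=k + 6, with C=k + 7/3.
Need (k + 1)·f(k+1) − (k + 5)·f(k) = k + 7/3.
Bound: deg f ≤ 4.
Solve for f: f(k) = k*(k + 2)*(k**2 + 8*k + 19)/36 (degree 4 ≤ 4).
So s_k = (B(k−1)f/C)·t_k = (k*(k + 2)*(k + 5)*(k**2 + 8*k + 19)/(12*(3*k + 7)))·t_k = k*(-k**2 - 8*k - 19)/(3*(k**3 + 8*k**2 + 19*k + 12)).
s_(k+1) − s_k = 4*(-3*k - 7)/(k**5 + 15*k**4 + 85*k**3 + 225*k**2 + 274*k + 120) = t_k.
Evaluate: s_(n+1) = (-n**3 - 11*n**2 - 38*n - 28)/(3*(n**3 + 11*n**2 + 38*n + 40)); subtract s_(0) = 0 ⇒ S(n) = (-n**3 - 11*n**2 - 38*n - 28)/(3*(n**3 + 11*n**2 + 38*n + 40)).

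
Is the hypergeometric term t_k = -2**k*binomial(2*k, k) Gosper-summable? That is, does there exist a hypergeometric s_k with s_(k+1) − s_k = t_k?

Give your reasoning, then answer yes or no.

r(k) = 4*(2*k + 1)/(k + 1) after simplifying.
Gosper form: A/B · C(k+1)/C(k) with A=8*k + 4, B=k + 1, C=1.
Set up (8*k + 4)·f(k+1) − (k)·f(k) − (1) = 0.
Degrees (1,1,0) ⇒ d ≤ -1.
Negative degree bound (-1): no f exists, t_k not Gosper-summable.

No — t_k has no hypergeometric antidifference.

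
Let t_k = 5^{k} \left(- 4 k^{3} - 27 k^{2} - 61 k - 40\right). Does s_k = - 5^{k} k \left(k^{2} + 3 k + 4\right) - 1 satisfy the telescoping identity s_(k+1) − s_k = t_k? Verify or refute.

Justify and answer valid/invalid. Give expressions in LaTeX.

valid (s_(k+1) − s_k reduces to t_k)

s_(k+1) = -5*5**k*(k + 1)*(3*k + (k + 1)**2 + 7) - 1
s_(k+1) − s_k = 5**k*(-4*k**3 - 27*k**2 - 61*k - 40)
(s_(k+1) − s_k) − t_k = 0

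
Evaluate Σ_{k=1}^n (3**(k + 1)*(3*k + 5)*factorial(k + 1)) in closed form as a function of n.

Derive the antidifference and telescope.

Step 1: r(k) = 3*(k + 2)*(3*k + 8)/(3*k + 5).
A = 3*k + 6, B = 1, C = k + 5/3.
f must satisfy (3*k + 6)·f(k+1) − (1)·f(k) = k + 5/3.
d = 0 from the (1,0,1) case.
Coefficient equations give f(k) = 1/3.
Get s_k = R·t_k = 3**(k + 1)*factorial(k + 1) with R(k) = B(k−1)f(k)/C(k) = 1/(3*k + 5).
s_(k+1) − s_k = 3**(k + 1)*(3*k + 5)*factorial(k + 1) = t_k.
Evaluate: s_(n+1) = 3**(n + 2)*factorial(n + 2); subtract s_(1) = 18 ⇒ S(n) = 9*3**n*factorial(n + 2) - 18.

S(n) = 9*3**n*factorial(n + 2) - 18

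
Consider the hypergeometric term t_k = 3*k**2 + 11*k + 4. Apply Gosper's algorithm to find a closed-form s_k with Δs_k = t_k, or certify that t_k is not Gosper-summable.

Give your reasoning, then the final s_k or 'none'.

Compute t_(k+1)/t_k: get (3*k**2 + 17*k + 18)/(3*k**2 + 11*k + 4).
Factor: A=1; B=1; C=k**2 + 11*k/3 + 4/3.
Need (1)·f(k+1) − (1)·f(k) = k**2 + 11*k/3 + 4/3.
deg f ≤ 3 (via 0,0,2).
Solve for f: f(k) = k*(k**2 + 4*k - 1)/3 (degree 3 ≤ 3).
Get s_k = R·t_k = k*(k**2 + 4*k - 1) with R(k) = B(k−1)f(k)/C(k) = k*(k**2 + 4*k - 1)/(3*k**2 + 11*k + 4).
Verify: 3*k**2 + 11*k + 4 matches t_k.

s_k = k*(k**2 + 4*k - 1)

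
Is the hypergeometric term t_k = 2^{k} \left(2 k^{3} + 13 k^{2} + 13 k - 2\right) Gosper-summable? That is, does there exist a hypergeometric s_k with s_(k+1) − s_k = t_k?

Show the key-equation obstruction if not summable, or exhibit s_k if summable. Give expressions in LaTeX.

r(k) = 2*(2*k**3 + 19*k**2 + 45*k + 26)/(2*k**3 + 13*k**2 + 13*k - 2) after simplifying.
So A=2 and B=1, with C=k**3 + 13*k**2/2 + 13*k/2 - 1.
f must satisfy (2)·f(k+1) − (1)·f(k) = k**3 + 13*k**2/2 + 13*k/2 - 1.
d = 3 from the (0,0,3) case.
Solving with deg f ≤ 3: f(k) = (k + 1)*(2*k**2 - k - 2)/2.
Certificate R = B(k−1)f/C = (k + 1)*(2*k**2 - k - 2)/(2*k**3 + 13*k**2 + 13*k - 2) gives s_k = 2**k*(2*k**3 + k**2 - 3*k - 2).
Check: Δs_k = 2**k*(2*k**3 + 13*k**2 + 13*k - 2). ✓

Yes. s_k = 2^{k} \left(2 k^{3} + k^{2} - 3 k - 2\right).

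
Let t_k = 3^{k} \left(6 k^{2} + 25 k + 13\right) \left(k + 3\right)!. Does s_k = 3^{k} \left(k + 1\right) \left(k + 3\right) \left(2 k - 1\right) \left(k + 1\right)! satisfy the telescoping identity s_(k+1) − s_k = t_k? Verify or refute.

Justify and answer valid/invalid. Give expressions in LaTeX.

Invalid: residual - 3^{k} \left(6 k^{3} + 37 k^{2} + 61 k + 27\right) \left(k + 1\right)! ≠ 0.

s_(k+1) = 3**(k + 1)*(k + 2)*(k + 4)*(2*k + 1)*factorial(k + 2)
s_(k+1) − s_k = 3**k*(6*k**4 + 49*k**3 + 137*k**2 + 154*k + 51)*factorial(k + 1)
(s_(k+1) − s_k) − t_k = -3**k*(6*k**3 + 37*k**2 + 61*k + 27)*factorial(k + 1)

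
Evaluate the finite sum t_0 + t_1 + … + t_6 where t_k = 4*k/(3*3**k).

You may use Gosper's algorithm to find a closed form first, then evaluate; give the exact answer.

Compute t_(k+1)/t_k: get (k + 1)/(3*k).
Normal form (A,B,C) = (1/3, 1, k).
Key eq: (1/3)·f(k+1) = (1)·f(k) + (k).
deg f ≤ 1 (via 0,0,1).
Solve for f: f(k) = -3*(2*k + 1)/4 (degree 1 ≤ 1).
So s_k = (B(k−1)f/C)·t_k = (-3*(2*k + 1)/(4*k))·t_k = (-2*k - 1)/3**k.
Verify: 4*k/(3*3**k) matches t_k.
Sum = s_(7) − s_(0); s_(7) = -5/729, s_(0) = -1 ⇒ 724/729.

Σ = 724/729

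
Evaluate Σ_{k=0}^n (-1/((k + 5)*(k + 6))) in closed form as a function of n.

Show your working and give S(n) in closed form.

Compute t_(k+1)/t_k: get (k + 5)/(k + 7).
Normal form (A,B,C) = (k + 5, k + 7, 1).
Need (k + 5)·f(k+1) − (k + 6)·f(k) = 1.
Bound: deg f ≤ 1.
Match coefficients ⇒ f(k) = k/5.
So s_k = (B(k−1)f/C)·t_k = (k*(k + 6)/5)·t_k = -k/(5*k + 25).
Check: Δs_k = -1/(k**2 + 11*k + 30). ✓
s_(n+1) = (-n - 1)/(5*(n + 6)) and s_(0) = 0, so S(n) = (-n - 1)/(5*(n + 6)).

S(n) = (-n - 1)/(5*(n + 6))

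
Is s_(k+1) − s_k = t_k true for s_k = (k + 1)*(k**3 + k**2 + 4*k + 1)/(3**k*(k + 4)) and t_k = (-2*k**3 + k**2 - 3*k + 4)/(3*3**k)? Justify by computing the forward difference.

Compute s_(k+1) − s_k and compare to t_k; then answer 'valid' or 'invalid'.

Invalid: residual (2*k**4 + 10*k**3 + 2*k**2 + 20*k - 13)/(3**k*(k**2 + 9*k + 20)) ≠ 0.

s_(k+1) = (k + 2)*(4*k + (k + 1)**3 + (k + 1)**2 + 5)/(3*3**k*(k + 5))
s_(k+1) − s_k = (-2*k**5 - 11*k**4 - 4*k**3 + 3*k**2 + 36*k + 41)/(3*3**k*(k**2 + 9*k + 20))
(s_(k+1) − s_k) − t_k = (2*k**4 + 10*k**3 + 2*k**2 + 20*k - 13)/(3**k*(k**2 + 9*k + 20))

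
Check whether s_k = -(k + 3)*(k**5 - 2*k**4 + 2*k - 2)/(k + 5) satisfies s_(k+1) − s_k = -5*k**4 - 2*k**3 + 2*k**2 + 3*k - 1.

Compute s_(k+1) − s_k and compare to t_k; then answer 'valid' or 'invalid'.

Invalid: residual 2*(4*k**5 + 29*k**4 + 8*k**3 - 13*k**2 - 16*k + 7)/(k**2 + 11*k + 30) ≠ 0.

s_(k+1) = -(k + 4)*(2*k + (k + 1)**5 - 2*(k + 1)**4)/(k + 6)
s_(k+1) − s_k = (-5*k**6 - 49*k**5 - 112*k**4 - 19*k**3 + 66*k**2 + 47*k - 16)/(k**2 + 11*k + 30)
(s_(k+1) − s_k) − t_k = 2*(4*k**5 + 29*k**4 + 8*k**3 - 13*k**2 - 16*k + 7)/(k**2 + 11*k + 30)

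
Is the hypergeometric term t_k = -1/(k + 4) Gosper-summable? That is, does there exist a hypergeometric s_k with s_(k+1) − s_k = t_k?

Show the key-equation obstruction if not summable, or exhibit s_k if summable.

r(k) = (k + 4)/(k + 5) after simplifying.
Gosper form: A/B · C(k+1)/C(k) with A=k + 4, B=k + 5, C=1.
Set up (k + 4)·f(k+1) − (k + 4)·f(k) − (1) = 0.
deg f ≤ 0 (via 1,1,0).
Generic f = c0 gives residual -1; -1 = 0 cannot hold, so t_k is not Gosper-summable.

No; the coefficient equations for f are inconsistent.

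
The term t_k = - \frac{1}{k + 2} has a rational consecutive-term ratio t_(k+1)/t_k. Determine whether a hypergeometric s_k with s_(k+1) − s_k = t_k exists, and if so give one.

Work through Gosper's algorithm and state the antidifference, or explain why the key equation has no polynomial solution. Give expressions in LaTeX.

r(k) = (k + 2)/(k + 3) after simplifying.
Factor: A=k + 2; B=k + 3; C=1.
Key eq: (k + 2)·f(k+1) = (k + 2)·f(k) + (1).
deg f ≤ 0 (via 1,1,0).
Put f(k) = c0: A·f(k+1) − B(k−1)·f(k) − C = -1; need -1 = 0 — inconsistent ⇒ no f, not summable.

none — t_k is not Gosper-summable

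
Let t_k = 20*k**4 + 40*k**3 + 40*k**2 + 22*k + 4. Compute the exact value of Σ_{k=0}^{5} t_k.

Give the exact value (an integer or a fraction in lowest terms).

Σ = 31134

Ratio r(k) = (10*k**4 + 60*k**3 + 140*k**2 + 151*k + 63)/(10*k**4 + 20*k**3 + 20*k**2 + 11*k + 2).
Gosper form: A/B · C(k+1)/C(k) with A=1, B=1, C=k**4 + 2*k**3 + 2*k**2 + 11*k/10 + 1/5.
Need (1)·f(k+1) − (1)·f(k) = k**4 + 2*k**3 + 2*k**2 + 11*k/10 + 1/5.
Bound: deg f ≤ 5.
Match coefficients ⇒ f(k) = k*(4*k**4 + k - 1)/20.
So s_k = (B(k−1)f/C)·t_k = (k*(4*k**4 + k - 1)/(2*(10*k**4 + 20*k**3 + 20*k**2 + 11*k + 2)))·t_k = k*(4*k**4 + k - 1).
Verify: 20*k**4 + 40*k**3 + 40*k**2 + 22*k + 4 matches t_k.
Sum = s_(6) − s_(0); s_(6) = 31134, s_(0) = 0 ⇒ 31134.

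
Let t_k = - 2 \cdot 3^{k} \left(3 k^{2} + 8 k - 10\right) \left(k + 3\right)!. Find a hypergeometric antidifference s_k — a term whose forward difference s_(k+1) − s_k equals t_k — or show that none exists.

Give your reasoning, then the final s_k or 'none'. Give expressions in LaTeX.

s_k = - 2 \cdot 3^{k} \left(k - 2\right) \left(k + 3\right)!

Compute t_(k+1)/t_k: get 3*(3*k**3 + 26*k**2 + 57*k + 4)/(3*k**2 + 8*k - 10).
So A=3*k + 12 and B=1, with C=k**2 + 8*k/3 - 10/3.
f must satisfy (3*k + 12)·f(k+1) − (1)·f(k) = k**2 + 8*k/3 - 10/3.
d = 1 from the (1,0,2) case.
Solving with deg f ≤ 1: f(k) = (k - 2)/3.
Get s_k = R·t_k = -2*3**k*(k - 2)*factorial(k + 3) with R(k) = B(k−1)f(k)/C(k) = (k - 2)/(3*k**2 + 8*k - 10).
Δs = -2*3**k*(3*k**2 + 8*k - 10)*factorial(k + 3), as required.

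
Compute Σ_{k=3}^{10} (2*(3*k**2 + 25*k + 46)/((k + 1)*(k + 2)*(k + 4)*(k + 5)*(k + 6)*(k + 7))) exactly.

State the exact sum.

The ratio is (k + 1)*(k + 4)*(25*k + 3*(k + 1)**2 + 71)/((k + 3)*(k + 8)*(3*k**2 + 25*k + 46)).
Take A(k)=k + 1, B(k)=k + 8, C(k)=k**3 + 34*k**2/3 + 121*k/3 + 46.
Solve (k + 1)·f(k+1) − (k + 7)·f(k) = k**3 + 34*k**2/3 + 121*k/3 + 46.
Bound: deg f ≤ 6.
Match coefficients ⇒ f(k) = k*(k + 2)*(k + 3)*(k + 5)*(k**2 + 11*k + 34)/72.
R(k) = B(k−1)·f(k)/C(k) = k*(k + 2)*(k + 5)*(k + 7)*(k**2 + 11*k + 34)/(24*(3*k**2 + 25*k + 46)); s_k = R·t_k = k*(k**2 + 11*k + 34)/(12*(k**3 + 11*k**2 + 34*k + 24)).
Δs = 2*(3*k**2 + 25*k + 46)/(k**6 + 25*k**5 + 247*k**4 + 1219*k**3 + 3112*k**2 + 3796*k + 1680), as required.
Evaluate s at k=11 and k=3: 253/3060 and 19/252; difference 13/1785.

Σ = 13/1785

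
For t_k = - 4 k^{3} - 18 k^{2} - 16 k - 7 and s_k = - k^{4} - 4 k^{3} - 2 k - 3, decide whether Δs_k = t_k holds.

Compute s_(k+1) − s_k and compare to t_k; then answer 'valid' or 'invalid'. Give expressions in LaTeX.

s_(k+1) = -2*k - (k + 1)**4 - 4*(k + 1)**3 - 5
s_(k+1) − s_k = -4*k**3 - 18*k**2 - 16*k - 7
(s_(k+1) − s_k) − t_k = 0

valid; difference matches t_k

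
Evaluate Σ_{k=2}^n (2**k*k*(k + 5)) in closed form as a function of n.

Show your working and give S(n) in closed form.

S(n) = 2*2**n*n**2 + 6*2**n*n - 4*2**n - 8

Step 1: r(k) = 2*(k + 1)*(k + 6)/(k*(k + 5)).
So A=2 and B=1, with C=k**2 + 5*k.
Key eq: (2)·f(k+1) = (1)·f(k) + (k**2 + 5*k).
Degrees (0,0,2) ⇒ d ≤ 2.
A polynomial solution: f(k) = k**2 + k - 4.
Then R = B(k−1)f/C = (k**2 + k - 4)/(k*(k + 5)), so s_k = R(k)·t_k = 2**k*(k**2 + k - 4).
s_(k+1) − s_k = 2**k*k*(k + 5) = t_k.
Evaluate: s_(n+1) = 2**(n + 1)*(n**2 + 3*n - 2); subtract s_(2) = 8 ⇒ S(n) = 2*2**n*n**2 + 6*2**n*n - 4*2**n - 8.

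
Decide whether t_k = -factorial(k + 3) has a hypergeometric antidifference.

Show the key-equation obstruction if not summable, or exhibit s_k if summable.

No. Not Gosper-summable.

r(k) = k + 4 after simplifying.
So A=k + 4 and B=1, with C=1.
Solve (k + 4)·f(k+1) − (1)·f(k) = 1.
deg f ≤ -1 (via 1,0,0).
d = -1 < 0 ⇒ no nonzero polynomial f; not summable.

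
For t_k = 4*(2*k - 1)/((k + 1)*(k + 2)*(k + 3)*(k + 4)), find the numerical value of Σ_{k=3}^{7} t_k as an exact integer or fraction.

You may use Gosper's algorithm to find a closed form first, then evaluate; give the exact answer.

Σ = 67/990

Ratio r(k) = (k + 1)*(2*k + 1)/((k + 5)*(2*k - 1)).
So A=k + 1 and B=k + 5, with C=k - 1/2.
Solve (k + 1)·f(k+1) − (k + 4)·f(k) = k - 1/2.
deg f ≤ 3 (via 1,1,1).
Solving with deg f ≤ 3: f(k) = -k/2.
Certificate R = B(k−1)f/C = -k*(k + 4)/(2*k - 1) gives s_k = -4*k/((k + 1)*(k + 2)*(k + 3)).
Verify: 4*(2*k - 1)/(k**4 + 10*k**3 + 35*k**2 + 50*k + 24) matches t_k.
Σ_(k=3)^(7) t_k = s_(8) − s_(3) = -16/495 − (-1/10) = 67/990.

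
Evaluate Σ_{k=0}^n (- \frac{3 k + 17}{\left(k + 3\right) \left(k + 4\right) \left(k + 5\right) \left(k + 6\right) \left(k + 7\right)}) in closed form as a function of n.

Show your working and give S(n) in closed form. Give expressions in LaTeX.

S(n) = \frac{- n^{3} - 16 n^{2} - 83 n - 68}{72 \left(n^{3} + 16 n^{2} + 83 n + 140\right)}

t_(k+1)/t_k = (k + 3)*(3*k + 20)/((k + 8)*(3*k + 17)).
So A=k + 3 and B=k + 8, with C=k + 17/3.
Key eq: (k + 3)·f(k+1) = (k + 7)·f(k) + (k + 17/3).
Bound: deg f ≤ 4.
Solve for f: f(k) = k*(k + 5)*(k**2 + 13*k + 54)/216 (degree 4 ≤ 4).
Get s_k = R·t_k = k*(-k**2 - 13*k - 54)/(72*(k**3 + 13*k**2 + 54*k + 72)) with R(k) = B(k−1)f(k)/C(k) = k*(k + 5)*(k + 7)*(k**2 + 13*k + 54)/(72*(3*k + 17)).
Check: Δs_k = (-3*k - 17)/(k**5 + 25*k**4 + 245*k**3 + 1175*k**2 + 2754*k + 2520). ✓
Σ_(k=0)^n t_k = s_(n+1) − s_(0) = ((-n**3 - 16*n**2 - 83*n - 68)/(72*(n**3 + 16*n**2 + 83*n + 140))) − (0), i.e. (-n**3 - 16*n**2 - 83*n - 68)/(72*(n**3 + 16*n**2 + 83*n + 140)).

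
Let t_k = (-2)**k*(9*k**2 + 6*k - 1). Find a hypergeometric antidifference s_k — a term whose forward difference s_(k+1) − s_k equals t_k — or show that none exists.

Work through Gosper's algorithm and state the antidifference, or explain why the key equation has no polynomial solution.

s_k = (-2)**k*(-3*k**2 + 2*k + 1)

Compute t_(k+1)/t_k: get 2*(-9*k**2 - 24*k - 14)/(9*k**2 + 6*k - 1).
Gosper form: A/B · C(k+1)/C(k) with A=-2, B=1, C=k**2 + 2*k/3 - 1/9.
Solve (-2)·f(k+1) − (1)·f(k) = k**2 + 2*k/3 - 1/9.
From deg A=0, deg B=0, deg C=2: d=2.
Solving with deg f ≤ 2: f(k) = -(k - 1)*(3*k + 1)/9.
Then R = B(k−1)f/C = -(k - 1)*(3*k + 1)/(9*k**2 + 6*k - 1), so s_k = R(k)·t_k = (-2)**k*(-3*k**2 + 2*k + 1).
Check: Δs_k = (-2)**k*(9*k**2 + 6*k - 1). ✓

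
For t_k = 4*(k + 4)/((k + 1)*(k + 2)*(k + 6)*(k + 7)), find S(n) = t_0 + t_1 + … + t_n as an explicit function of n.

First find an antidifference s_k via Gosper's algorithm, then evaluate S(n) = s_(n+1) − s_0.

Step 1: r(k) = (k + 1)*(k + 5)*(k + 6)/((k + 3)*(k + 4)*(k + 8)).
So A=k + 1 and B=k + 8, with C=k**4 + 16*k**3 + 95*k**2 + 248*k + 240.
Set up (k + 1)·f(k+1) − (k + 7)·f(k) − (k**4 + 16*k**3 + 95*k**2 + 248*k + 240) = 0.
Bound: deg f ≤ 6.
Solve for f: f(k) = k*(k + 2)*(k + 3)*(k + 4)*(k + 5)*(k + 7)/12 (degree 6 ≤ 6).
So s_k = (B(k−1)f/C)·t_k = (k*(k + 2)*(k + 7)**2/(12*(k + 4)))·t_k = k*(k + 7)/(3*(k**2 + 7*k + 6)).
s_(k+1) − s_k = 4*(k + 4)/(k**4 + 16*k**3 + 83*k**2 + 152*k + 84) = t_k.
Evaluate: s_(n+1) = (n**2 + 9*n + 8)/(3*(n**2 + 9*n + 14)); subtract s_(0) = 0 ⇒ S(n) = (n**2 + 9*n + 8)/(3*(n**2 + 9*n + 14)).

S(n) = (n**2 + 9*n + 8)/(3*(n**2 + 9*n + 14))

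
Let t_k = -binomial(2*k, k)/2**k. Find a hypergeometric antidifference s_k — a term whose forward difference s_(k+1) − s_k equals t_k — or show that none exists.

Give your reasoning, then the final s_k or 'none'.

The ratio is (2*k + 1)/(k + 1).
Normal form (A,B,C) = (2*k + 1, k + 1, 1).
Need (2*k + 1)·f(k+1) − (k)·f(k) = 1.
From deg A=1, deg B=1, deg C=0: d=-1.
d = -1 < 0 ⇒ no nonzero polynomial f; not summable.

none — t_k is not Gosper-summable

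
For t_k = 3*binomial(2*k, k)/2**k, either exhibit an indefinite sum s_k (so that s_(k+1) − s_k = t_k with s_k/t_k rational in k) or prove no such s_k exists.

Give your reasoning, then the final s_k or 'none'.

none (Gosper's algorithm certifies no s_k)

Ratio r(k) = (2*k + 1)/(k + 1).
Gosper form: A/B · C(k+1)/C(k) with A=2*k + 1, B=k + 1, C=1.
Key eq: (2*k + 1)·f(k+1) = (k)·f(k) + (1).
From deg A=1, deg B=1, deg C=0: d=-1.
Bound -1 < 0, so the key equation has no polynomial solution.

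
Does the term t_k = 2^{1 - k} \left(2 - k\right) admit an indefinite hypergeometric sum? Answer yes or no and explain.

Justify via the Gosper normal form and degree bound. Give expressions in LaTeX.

r(k) = (k - 1)/(2*(k - 2)) after simplifying.
Gosper form: A/B · C(k+1)/C(k) with A=1/2, B=1, C=k - 2.
Set up (1/2)·f(k+1) − (1)·f(k) − (k - 2) = 0.
Bound: deg f ≤ 1.
Coefficient equations give f(k) = -2*(k - 1).
Get s_k = R·t_k = 2**(2 - k)*(k - 1) with R(k) = B(k−1)f(k)/C(k) = -2*(k - 1)/(k - 2).
Δs = 2**(1 - k)*(2 - k), as required.

Yes. s_k = 2^{2 - k} \left(k - 1\right).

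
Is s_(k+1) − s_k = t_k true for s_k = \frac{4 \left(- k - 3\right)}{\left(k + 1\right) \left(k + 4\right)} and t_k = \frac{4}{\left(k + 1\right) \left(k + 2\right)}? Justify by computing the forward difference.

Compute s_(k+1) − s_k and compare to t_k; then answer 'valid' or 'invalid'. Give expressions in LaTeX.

s_(k+1) = 4*(-k - 4)/((k + 2)*(k + 5))
s_(k+1) − s_k = 4*(k**2 + 7*k + 14)/(k**4 + 12*k**3 + 49*k**2 + 78*k + 40)
(s_(k+1) − s_k) − t_k = 8*(-k - 3)/(k**4 + 12*k**3 + 49*k**2 + 78*k + 40)

Invalid: residual \frac{8 \left(- k - 3\right)}{k^{4} + 12 k^{3} + 49 k^{2} + 78 k + 40} ≠ 0.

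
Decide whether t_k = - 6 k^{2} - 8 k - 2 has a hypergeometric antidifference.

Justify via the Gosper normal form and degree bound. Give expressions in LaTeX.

Ratio r(k) = (3*k**2 + 10*k + 8)/(3*k**2 + 4*k + 1).
So A=1 and B=1, with C=k**2 + 4*k/3 + 1/3.
f must satisfy (1)·f(k+1) − (1)·f(k) = k**2 + 4*k/3 + 1/3.
From deg A=0, deg B=0, deg C=2: d=3.
A polynomial solution: f(k) = k*(k + 1)*(2*k - 1)/6.
Certificate R = B(k−1)f/C = k*(2*k - 1)/(2*(3*k + 1)) gives s_k = k*(-2*k**2 - k + 1).
Δs = -6*k**2 - 8*k - 2, as required.

Yes. s_k = k \left(- 2 k^{2} - k + 1\right).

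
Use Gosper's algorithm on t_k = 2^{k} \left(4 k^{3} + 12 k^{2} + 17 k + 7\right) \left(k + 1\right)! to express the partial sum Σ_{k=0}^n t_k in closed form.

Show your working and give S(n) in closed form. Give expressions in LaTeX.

S(n) = 4 \cdot 2^{n} n^{4} n! + 18 \cdot 2^{n} n^{3} n! + 30 \cdot 2^{n} n^{2} n! + 24 \cdot 2^{n} n n! + 8 \cdot 2^{n} n! - 1

t_(k+1)/t_k = 2*(4*k**4 + 32*k**3 + 101*k**2 + 146*k + 80)/(4*k**3 + 12*k**2 + 17*k + 7).
Normal form (A,B,C) = (2*k + 4, 1, k**3 + 3*k**2 + 17*k/4 + 7/4).
Key eq: (2*k + 4)·f(k+1) = (1)·f(k) + (k**3 + 3*k**2 + 17*k/4 + 7/4).
Bound: deg f ≤ 2.
Solving with deg f ≤ 2: f(k) = (2*k**2 - k + 1)/4.
Get s_k = R·t_k = 2**k*(2*k**2 - k + 1)*factorial(k + 1) with R(k) = B(k−1)f(k)/C(k) = (2*k**2 - k + 1)/(4*k**3 + 12*k**2 + 17*k + 7).
Verify: 2**k*(4*k**3 + 12*k**2 + 17*k + 7)*factorial(k + 1) matches t_k.
Evaluate: s_(n+1) = 2**(n + 1)*(2*n**2 + 3*n + 2)*factorial(n + 2); subtract s_(0) = 1 ⇒ S(n) = 4*2**n*n**4*factorial(n) + 18*2**n*n**3*factorial(n) + 30*2**n*n**2*factorial(n) + 24*2**n*n*factorial(n) + 8*2**n*factorial(n) - 1.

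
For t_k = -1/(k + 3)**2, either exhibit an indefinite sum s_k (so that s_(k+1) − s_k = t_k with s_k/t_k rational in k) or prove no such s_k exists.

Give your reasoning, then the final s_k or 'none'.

not Gosper-summable; s_k does not exist

r(k) = (k + 3)**2/(k + 4)**2 after simplifying.
Take A(k)=k**2 + 6*k + 9, B(k)=k**2 + 8*k + 16, C(k)=1.
Set up (k**2 + 6*k + 9)·f(k+1) − (k**2 + 6*k + 9)·f(k) − (1) = 0.
Degrees (2,2,0) ⇒ d ≤ 0.
Write f(k) = c0. Then LHS − RHS = -1, requiring -1 = 0: contradictory. No certificate.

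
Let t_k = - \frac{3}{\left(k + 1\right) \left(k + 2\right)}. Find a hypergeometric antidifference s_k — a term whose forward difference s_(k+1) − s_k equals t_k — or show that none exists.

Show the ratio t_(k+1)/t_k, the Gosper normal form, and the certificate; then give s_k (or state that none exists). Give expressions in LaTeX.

t_(k+1)/t_k = (k + 1)/(k + 3).
Take A(k)=k + 1, B(k)=k + 3, C(k)=1.
Solve (k + 1)·f(k+1) − (k + 2)·f(k) = 1.
deg f ≤ 1 (via 1,1,0).
A polynomial solution: f(k) = k.
Certificate R = B(k−1)f/C = k*(k + 2) gives s_k = -3*k/(k + 1).
Verify: -3/(k**2 + 3*k + 2) matches t_k.

s_k = - \frac{3 k}{k + 1}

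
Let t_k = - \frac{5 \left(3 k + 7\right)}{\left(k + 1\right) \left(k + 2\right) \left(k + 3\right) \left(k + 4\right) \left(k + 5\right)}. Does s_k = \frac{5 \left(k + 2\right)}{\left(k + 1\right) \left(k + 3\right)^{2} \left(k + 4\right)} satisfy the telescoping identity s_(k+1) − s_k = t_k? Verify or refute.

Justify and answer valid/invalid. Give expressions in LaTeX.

s_(k+1) = 5*(k + 3)/((k + 2)*(k + 4)**2*(k + 5))
s_(k+1) − s_k = 5*((k + 1)*(k + 3)**3 - (k + 2)**2*(k + 4)*(k + 5))/((k + 1)*(k + 2)*(k + 3)**2*(k + 4)**2*(k + 5))
(s_(k+1) − s_k) − t_k = 5*(4*k**2 + 23*k + 31)/(k**7 + 22*k**6 + 202*k**5 + 1000*k**4 + 2869*k**3 + 4738*k**2 + 4128*k + 1440)

Invalid: residual \frac{5 \left(4 k^{2} + 23 k + 31\right)}{k^{7} + 22 k^{6} + 202 k^{5} + 1000 k^{4} + 2869 k^{3} + 4738 k^{2} + 4128 k + 1440} ≠ 0.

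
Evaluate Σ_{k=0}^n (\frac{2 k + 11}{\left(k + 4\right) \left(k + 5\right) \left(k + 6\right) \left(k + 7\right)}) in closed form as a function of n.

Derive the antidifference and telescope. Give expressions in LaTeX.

The ratio is (k + 4)*(2*k + 13)/((k + 8)*(2*k + 11)).
Normal form (A,B,C) = (k + 4, k + 8, k + 11/2).
Solve (k + 4)·f(k+1) − (k + 7)·f(k) = k + 11/2.
Degrees (1,1,1) ⇒ d ≤ 3.
Solve for f: f(k) = k*(k + 5)*(k + 10)/48 (degree 3 ≤ 3).
So s_k = (B(k−1)f/C)·t_k = (k*(k + 5)*(k + 7)*(k + 10)/(24*(2*k + 11)))·t_k = k*(k + 10)/(24*(k**2 + 10*k + 24)).
Verify: (2*k + 11)/(k**4 + 22*k**3 + 179*k**2 + 638*k + 840) matches t_k.
Telescope: S(n) = s_(n+1) − s_(0) = (n**2 + 12*n + 11)/(24*(n**2 + 12*n + 35)) − (0) = (n**2 + 12*n + 11)/(24*(n**2 + 12*n + 35)).

S(n) = \frac{n^{2} + 12 n + 11}{24 \left(n^{2} + 12 n + 35\right)}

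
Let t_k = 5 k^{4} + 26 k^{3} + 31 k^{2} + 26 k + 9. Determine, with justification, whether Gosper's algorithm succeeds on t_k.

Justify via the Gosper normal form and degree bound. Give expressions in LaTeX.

The ratio is (5*k**4 + 46*k**3 + 139*k**2 + 186*k + 97)/(5*k**4 + 26*k**3 + 31*k**2 + 26*k + 9).
Factor: A=1; B=1; C=k**4 + 26*k**3/5 + 31*k**2/5 + 26*k/5 + 9/5.
Need (1)·f(k+1) − (1)·f(k) = k**4 + 26*k**3/5 + 31*k**2/5 + 26*k/5 + 9/5.
d = 5 from the (0,0,4) case.
Coefficient equations give f(k) = k*(k**4 + 4*k**3 - k**2 + 4*k + 1)/5.
Certificate R = B(k−1)f/C = k*(k**4 + 4*k**3 - k**2 + 4*k + 1)/(5*k**4 + 26*k**3 + 31*k**2 + 26*k + 9) gives s_k = k*(k**4 + 4*k**3 - k**2 + 4*k + 1).
Check: Δs_k = 5*k**4 + 26*k**3 + 31*k**2 + 26*k + 9. ✓

Yes. s_k = k \left(k^{4} + 4 k^{3} - k^{2} + 4 k + 1\right).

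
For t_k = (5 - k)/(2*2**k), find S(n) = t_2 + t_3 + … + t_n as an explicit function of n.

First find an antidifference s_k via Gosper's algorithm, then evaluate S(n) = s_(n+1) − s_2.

The ratio is (k - 4)/(2*(k - 5)).
Gosper form: A/B · C(k+1)/C(k) with A=1/2, B=1, C=k - 5.
Key eq: (1/2)·f(k+1) = (1)·f(k) + (k - 5).
Degrees (0,0,1) ⇒ d ≤ 1.
Coefficient equations give f(k) = -2*(k - 4).
So s_k = (B(k−1)f/C)·t_k = (-2*(k - 4)/(k - 5))·t_k = (k - 4)/2**k.
Check: Δs_k = (5 - k)/(2*2**k). ✓
Telescope: S(n) = s_(n+1) − s_(2) = 2**(-n - 1)*(n - 3) − (-1/2) = 2**(-n - 1)*(2**n + n - 3).

S(n) = 2**(-n - 1)*(2**n + n - 3)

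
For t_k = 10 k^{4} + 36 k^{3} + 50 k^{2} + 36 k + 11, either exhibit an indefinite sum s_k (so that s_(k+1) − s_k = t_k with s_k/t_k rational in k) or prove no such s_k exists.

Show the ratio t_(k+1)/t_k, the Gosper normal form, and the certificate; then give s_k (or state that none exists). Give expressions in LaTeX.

s_k = k \left(2 k^{4} + 4 k^{3} + 2 k^{2} + 2 k + 1\right)

Ratio r(k) = (10*k**4 + 76*k**3 + 218*k**2 + 284*k + 143)/(10*k**4 + 36*k**3 + 50*k**2 + 36*k + 11).
Factor: A=1; B=1; C=k**4 + 18*k**3/5 + 5*k**2 + 18*k/5 + 11/10.
Set up (1)·f(k+1) − (1)·f(k) − (k**4 + 18*k**3/5 + 5*k**2 + 18*k/5 + 11/10) = 0.
deg f ≤ 5 (via 0,0,4).
Solving with deg f ≤ 5: f(k) = k*(2*k**4 + 4*k**3 + 2*k**2 + 2*k + 1)/10.
Then R = B(k−1)f/C = k*(2*k**4 + 4*k**3 + 2*k**2 + 2*k + 1)/(10*k**4 + 36*k**3 + 50*k**2 + 36*k + 11), so s_k = R(k)·t_k = k*(2*k**4 + 4*k**3 + 2*k**2 + 2*k + 1).
Verify: 10*k**4 + 36*k**3 + 50*k**2 + 36*k + 11 matches t_k.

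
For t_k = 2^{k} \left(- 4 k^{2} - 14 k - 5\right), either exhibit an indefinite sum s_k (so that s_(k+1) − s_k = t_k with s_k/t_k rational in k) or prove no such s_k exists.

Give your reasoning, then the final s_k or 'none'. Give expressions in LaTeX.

t_(k+1)/t_k = 2*(4*k**2 + 22*k + 23)/(4*k**2 + 14*k + 5).
Take A(k)=2, B(k)=1, C(k)=k**2 + 7*k/2 + 5/4.
Set up (2)·f(k+1) − (1)·f(k) − (k**2 + 7*k/2 + 5/4) = 0.
deg f ≤ 2 (via 0,0,2).
Solving with deg f ≤ 2: f(k) = (4*k**2 - 2*k + 1)/4.
R(k) = B(k−1)·f(k)/C(k) = (4*k**2 - 2*k + 1)/(4*k**2 + 14*k + 5); s_k = R·t_k = 2**k*(-4*k**2 + 2*k - 1).
s_(k+1) − s_k = 2**k*(-4*k**2 - 14*k - 5) = t_k.

s_k = 2^{k} \left(- 4 k^{2} + 2 k - 1\right)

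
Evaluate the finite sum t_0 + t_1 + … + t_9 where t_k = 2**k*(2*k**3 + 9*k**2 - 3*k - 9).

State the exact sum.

Compute t_(k+1)/t_k: get 2*(2*k**3 + 15*k**2 + 21*k - 1)/(2*k**3 + 9*k**2 - 3*k - 9).
Factor: A=2; B=1; C=k**3 + 9*k**2/2 - 3*k/2 - 9/2.
Need (2)·f(k+1) − (1)·f(k) = k**3 + 9*k**2/2 - 3*k/2 - 9/2.
deg f ≤ 3 (via 0,0,3).
A polynomial solution: f(k) = (2*k**3 - 3*k**2 - 3*k - 1)/2.
So s_k = (B(k−1)f/C)·t_k = ((2*k**3 - 3*k**2 - 3*k - 1)/(2*k**3 + 9*k**2 - 3*k - 9))·t_k = 2**k*(2*k**3 - 3*k**2 - 3*k - 1).
s_(k+1) − s_k = 2**k*(2*k**3 + 9*k**2 - 3*k - 9) = t_k.
Σ_(k=0)^(9) t_k = s_(10) − s_(0) = 1709056 − (-1) = 1709057.

Σ = 1709057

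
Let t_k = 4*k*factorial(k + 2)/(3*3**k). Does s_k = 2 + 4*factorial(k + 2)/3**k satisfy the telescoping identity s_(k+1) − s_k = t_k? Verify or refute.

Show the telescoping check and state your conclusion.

valid; difference matches t_k

s_(k+1) = 4*3**(-k - 1)*factorial(k + 3) + 2
s_(k+1) − s_k = 4*k*factorial(k + 2)/(3*3**k)
(s_(k+1) − s_k) − t_k = 0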